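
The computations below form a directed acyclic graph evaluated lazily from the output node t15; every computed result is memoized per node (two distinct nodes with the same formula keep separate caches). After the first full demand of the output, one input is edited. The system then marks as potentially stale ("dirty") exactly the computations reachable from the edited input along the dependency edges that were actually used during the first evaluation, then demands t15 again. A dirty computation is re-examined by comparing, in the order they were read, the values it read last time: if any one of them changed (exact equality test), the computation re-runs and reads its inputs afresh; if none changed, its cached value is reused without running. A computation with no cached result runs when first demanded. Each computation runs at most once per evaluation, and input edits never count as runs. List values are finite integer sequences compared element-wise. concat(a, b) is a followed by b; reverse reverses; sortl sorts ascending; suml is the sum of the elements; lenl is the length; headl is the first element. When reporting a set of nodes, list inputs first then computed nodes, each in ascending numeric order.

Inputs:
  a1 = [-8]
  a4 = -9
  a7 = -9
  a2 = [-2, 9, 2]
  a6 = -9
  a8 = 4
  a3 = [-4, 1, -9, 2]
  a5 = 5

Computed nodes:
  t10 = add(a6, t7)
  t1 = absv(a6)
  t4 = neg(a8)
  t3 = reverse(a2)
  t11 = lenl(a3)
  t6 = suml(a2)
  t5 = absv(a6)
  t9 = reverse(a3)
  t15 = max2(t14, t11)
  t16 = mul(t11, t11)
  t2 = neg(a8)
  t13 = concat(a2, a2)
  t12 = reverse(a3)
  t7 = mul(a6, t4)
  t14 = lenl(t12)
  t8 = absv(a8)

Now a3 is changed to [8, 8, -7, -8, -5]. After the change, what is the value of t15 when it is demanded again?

Demanding t15 again yields 5.

First demand of the output computes:
  t11 = lenl([-4, 1, -9, 2]) = 4
  t12 = reverse([-4, 1, -9, 2]) = [2, -9, 1, -4]
  t14 = lenl([2, -9, 1, -4]) = 4
  t15 = max2(4, 4) = 4

After the edit, cleaning proceeds:
  t11: a read changed (a3 [-4, 1, -9, 2]->[8, 8, -7, -8, -5]) — executes, giving 5.
  t12: a read changed (a3 [-4, 1, -9, 2]->[8, 8, -7, -8, -5]) — executes, giving [-5, -8, -7, 8, 8].
  t14: a read changed (t12 [2, -9, 1, -4]->[-5, -8, -7, 8, 8]) — executes, giving 5.
  t15: a read changed (t14 4->5; t11 4->5) — executes, giving 5.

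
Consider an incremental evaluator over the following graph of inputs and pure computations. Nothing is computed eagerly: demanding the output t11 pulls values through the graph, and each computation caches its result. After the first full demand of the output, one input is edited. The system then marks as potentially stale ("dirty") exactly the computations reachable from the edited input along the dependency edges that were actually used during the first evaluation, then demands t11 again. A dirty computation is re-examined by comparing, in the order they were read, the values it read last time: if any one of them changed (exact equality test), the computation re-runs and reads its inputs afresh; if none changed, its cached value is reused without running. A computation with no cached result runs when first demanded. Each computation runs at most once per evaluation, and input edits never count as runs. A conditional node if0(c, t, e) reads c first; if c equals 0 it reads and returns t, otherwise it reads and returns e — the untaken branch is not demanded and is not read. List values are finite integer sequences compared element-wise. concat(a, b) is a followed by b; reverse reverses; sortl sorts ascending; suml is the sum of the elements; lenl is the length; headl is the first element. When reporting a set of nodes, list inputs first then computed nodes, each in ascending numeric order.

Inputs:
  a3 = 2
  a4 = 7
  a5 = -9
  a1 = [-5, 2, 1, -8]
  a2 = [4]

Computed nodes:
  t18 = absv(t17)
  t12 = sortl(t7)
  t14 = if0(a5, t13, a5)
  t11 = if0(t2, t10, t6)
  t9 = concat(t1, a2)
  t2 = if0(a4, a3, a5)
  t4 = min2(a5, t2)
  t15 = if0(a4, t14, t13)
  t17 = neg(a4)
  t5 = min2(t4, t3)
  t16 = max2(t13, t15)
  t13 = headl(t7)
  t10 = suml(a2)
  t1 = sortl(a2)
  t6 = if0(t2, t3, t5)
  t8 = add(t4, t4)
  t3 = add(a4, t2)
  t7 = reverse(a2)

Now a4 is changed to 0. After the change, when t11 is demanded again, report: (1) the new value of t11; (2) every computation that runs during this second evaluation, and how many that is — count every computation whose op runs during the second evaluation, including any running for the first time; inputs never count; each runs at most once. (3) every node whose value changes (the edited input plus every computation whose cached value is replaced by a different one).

t11 now evaluates to -9.
Run set: t2, t3, t4, t5, t6, t11 (6 run).
Changed values: a4, t2, t3.

Initial pass — values computed on the first demand:
  t2 = if0(a4=7 -> else branch a5) = -9
  t3 = add(7, -9) = -2
  t4 = min2(-9, -9) = -9
  t5 = min2(-9, -2) = -9
  t6 = if0(t2=-9 -> else branch t5) = -9
  t11 = if0(t2=-9 -> else branch t6) = -9

Second demand — change propagation:
  t2: re-runs because a4 7->0; new result 2.
  t3: re-runs because a4 7->0; t2 -9->2; new result 2.
  t4: re-runs because t2 -9->2; new result -9 (unchanged).
  t5: re-runs because t3 -2->2; new result -9 (unchanged).
  t6: re-runs because t2 -9->2; new result -9 (unchanged).
  t11: re-runs because t2 -9->2; new result -9 (unchanged).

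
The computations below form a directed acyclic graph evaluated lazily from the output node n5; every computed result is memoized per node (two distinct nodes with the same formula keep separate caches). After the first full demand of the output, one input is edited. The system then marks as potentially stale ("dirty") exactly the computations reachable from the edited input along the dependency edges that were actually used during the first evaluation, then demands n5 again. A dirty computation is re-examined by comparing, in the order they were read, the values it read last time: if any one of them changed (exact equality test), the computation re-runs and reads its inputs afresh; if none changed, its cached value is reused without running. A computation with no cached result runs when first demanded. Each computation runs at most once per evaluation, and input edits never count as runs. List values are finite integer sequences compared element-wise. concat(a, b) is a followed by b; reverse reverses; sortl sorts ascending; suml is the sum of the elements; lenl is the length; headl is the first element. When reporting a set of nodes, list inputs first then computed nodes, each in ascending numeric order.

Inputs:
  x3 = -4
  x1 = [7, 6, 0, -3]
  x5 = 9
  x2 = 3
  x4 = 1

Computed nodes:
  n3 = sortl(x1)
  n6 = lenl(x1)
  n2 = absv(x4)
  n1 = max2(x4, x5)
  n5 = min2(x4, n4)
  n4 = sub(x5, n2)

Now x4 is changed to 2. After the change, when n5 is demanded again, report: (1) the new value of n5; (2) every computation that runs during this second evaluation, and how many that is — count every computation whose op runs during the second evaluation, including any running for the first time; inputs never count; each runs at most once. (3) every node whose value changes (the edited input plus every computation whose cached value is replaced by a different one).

Demanding n5 again yields 2.
3 computations run: n2, n4, n5.
The nodes whose values change: x4, n2, n4, n5.

First demand of the output computes:
  n2 = absv(1) = 1
  n4 = sub(9, 1) = 8
  n5 = min2(1, 8) = 1

After the edit, cleaning proceeds:
  n2: a read changed (x4 1->2) — executes, giving 2.
  n4: a read changed (n2 1->2) — executes, giving 7.
  n5: a read changed (x4 1->2; n4 8->7) — executes, giving 2.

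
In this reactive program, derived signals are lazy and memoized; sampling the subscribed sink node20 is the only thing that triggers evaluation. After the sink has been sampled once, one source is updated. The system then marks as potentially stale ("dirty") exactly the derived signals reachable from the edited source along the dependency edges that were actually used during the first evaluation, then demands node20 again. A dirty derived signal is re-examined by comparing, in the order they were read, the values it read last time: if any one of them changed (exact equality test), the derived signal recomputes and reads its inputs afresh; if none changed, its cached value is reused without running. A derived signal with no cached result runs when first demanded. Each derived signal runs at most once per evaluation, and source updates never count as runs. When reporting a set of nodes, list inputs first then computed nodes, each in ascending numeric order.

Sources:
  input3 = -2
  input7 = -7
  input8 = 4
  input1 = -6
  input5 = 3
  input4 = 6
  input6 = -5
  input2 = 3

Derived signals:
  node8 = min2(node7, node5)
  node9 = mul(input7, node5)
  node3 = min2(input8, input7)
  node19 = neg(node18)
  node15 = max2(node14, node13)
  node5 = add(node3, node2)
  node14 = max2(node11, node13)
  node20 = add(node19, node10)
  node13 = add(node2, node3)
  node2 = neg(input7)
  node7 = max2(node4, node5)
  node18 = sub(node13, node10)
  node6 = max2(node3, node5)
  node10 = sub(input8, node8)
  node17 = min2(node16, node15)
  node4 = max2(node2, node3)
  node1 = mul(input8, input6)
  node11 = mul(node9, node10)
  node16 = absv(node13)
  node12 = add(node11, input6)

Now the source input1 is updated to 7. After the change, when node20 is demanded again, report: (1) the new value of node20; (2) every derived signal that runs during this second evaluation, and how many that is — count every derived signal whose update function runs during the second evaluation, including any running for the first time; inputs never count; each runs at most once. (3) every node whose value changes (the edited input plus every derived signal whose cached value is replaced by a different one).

Demanding node20 again yields 8.
0 derived signals run: none.
The nodes whose values change: input1.
Note the shortcut — nothing in the graph depends on input1 at all, so no recomputation happens.

First demand of the output computes:
  node2 = neg(-7) = 7
  node3 = min2(4, -7) = -7
  node4 = max2(7, -7) = 7
  node5 = add(-7, 7) = 0
  node7 = max2(7, 0) = 7
  node8 = min2(7, 0) = 0
  node10 = sub(4, 0) = 4
  node13 = add(7, -7) = 0
  node18 = sub(0, 4) = -4
  node19 = neg(-4) = 4
  node20 = add(4, 4) = 8

After the edit, cleaning proceeds:
  no node depends on input1 at all; the second demand re-runs nothing.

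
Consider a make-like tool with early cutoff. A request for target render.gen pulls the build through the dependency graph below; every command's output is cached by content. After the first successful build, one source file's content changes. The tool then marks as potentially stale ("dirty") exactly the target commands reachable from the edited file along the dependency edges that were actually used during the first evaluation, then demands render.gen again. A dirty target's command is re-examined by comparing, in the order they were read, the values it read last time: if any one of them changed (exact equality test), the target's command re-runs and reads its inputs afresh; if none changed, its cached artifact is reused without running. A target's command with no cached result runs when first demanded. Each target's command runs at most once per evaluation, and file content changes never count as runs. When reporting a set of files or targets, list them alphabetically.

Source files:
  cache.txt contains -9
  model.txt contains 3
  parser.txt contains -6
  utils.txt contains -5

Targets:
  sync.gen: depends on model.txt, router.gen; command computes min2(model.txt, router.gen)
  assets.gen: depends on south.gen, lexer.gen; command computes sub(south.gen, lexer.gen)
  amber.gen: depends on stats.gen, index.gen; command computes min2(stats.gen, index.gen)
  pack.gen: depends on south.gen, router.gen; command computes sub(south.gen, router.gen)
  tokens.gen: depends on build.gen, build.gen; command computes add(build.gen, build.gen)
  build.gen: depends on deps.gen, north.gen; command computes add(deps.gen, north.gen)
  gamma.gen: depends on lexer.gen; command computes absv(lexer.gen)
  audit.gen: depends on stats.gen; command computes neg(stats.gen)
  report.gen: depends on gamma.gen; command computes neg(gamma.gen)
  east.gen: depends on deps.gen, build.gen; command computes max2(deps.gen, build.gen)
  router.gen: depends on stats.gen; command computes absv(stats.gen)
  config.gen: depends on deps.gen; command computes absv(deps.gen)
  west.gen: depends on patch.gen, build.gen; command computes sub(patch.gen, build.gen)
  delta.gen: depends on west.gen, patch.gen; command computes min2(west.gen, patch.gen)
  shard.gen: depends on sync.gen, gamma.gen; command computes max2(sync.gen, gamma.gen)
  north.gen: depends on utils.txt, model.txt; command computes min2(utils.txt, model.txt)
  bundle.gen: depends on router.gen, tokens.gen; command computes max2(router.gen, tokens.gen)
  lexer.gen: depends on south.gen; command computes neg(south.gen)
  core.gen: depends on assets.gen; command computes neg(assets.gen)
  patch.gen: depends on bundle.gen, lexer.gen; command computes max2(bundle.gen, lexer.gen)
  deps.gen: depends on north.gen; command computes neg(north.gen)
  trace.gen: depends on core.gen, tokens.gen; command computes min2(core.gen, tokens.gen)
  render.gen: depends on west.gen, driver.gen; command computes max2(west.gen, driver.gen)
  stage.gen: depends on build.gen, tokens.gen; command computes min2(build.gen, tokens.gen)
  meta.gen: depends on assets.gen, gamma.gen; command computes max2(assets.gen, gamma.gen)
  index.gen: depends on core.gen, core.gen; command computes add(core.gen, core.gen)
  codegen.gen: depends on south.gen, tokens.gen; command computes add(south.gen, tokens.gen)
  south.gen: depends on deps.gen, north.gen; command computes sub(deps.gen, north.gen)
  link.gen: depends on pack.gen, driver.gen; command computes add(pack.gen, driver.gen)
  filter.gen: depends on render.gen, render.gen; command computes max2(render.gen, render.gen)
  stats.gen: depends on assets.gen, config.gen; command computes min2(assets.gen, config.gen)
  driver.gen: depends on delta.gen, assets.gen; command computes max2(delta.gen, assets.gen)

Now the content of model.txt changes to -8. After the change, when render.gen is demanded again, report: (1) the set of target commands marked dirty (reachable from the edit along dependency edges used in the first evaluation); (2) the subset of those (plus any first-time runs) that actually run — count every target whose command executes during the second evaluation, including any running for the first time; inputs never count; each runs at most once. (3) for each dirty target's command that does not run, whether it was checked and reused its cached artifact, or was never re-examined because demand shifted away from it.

The edit dirties: assets.gen, build.gen, bundle.gen, config.gen, delta.gen, deps.gen, driver.gen, lexer.gen, north.gen, patch.gen, render.gen, router.gen, south.gen, stats.gen, tokens.gen, west.gen.
15 target commands run: assets.gen, build.gen, bundle.gen, config.gen, delta.gen, deps.gen, driver.gen, lexer.gen, north.gen, patch.gen, render.gen, router.gen, south.gen, stats.gen, west.gen.
Cache hits after checking: tokens.gen.
Note where the cutoff bites: tokens.gen is checked, finds nothing changed, and keeps its cache.

First demand of the output computes:
  north.gen = min2(-5, 3) = -5
  deps.gen = neg(-5) = 5
  build.gen = add(5, -5) = 0
  config.gen = absv(5) = 5
  south.gen = sub(5, -5) = 10
  lexer.gen = neg(10) = -10
  assets.gen = sub(10, -10) = 20
  stats.gen = min2(20, 5) = 5
  router.gen = absv(5) = 5
  tokens.gen = add(0, 0) = 0
  bundle.gen = max2(5, 0) = 5
  patch.gen = max2(5, -10) = 5
  west.gen = sub(5, 0) = 5
  delta.gen = min2(5, 5) = 5
  driver.gen = max2(5, 20) = 20
  render.gen = max2(5, 20) = 20

After the edit, cleaning proceeds:
  north.gen: a read changed (model.txt 3->-8) — executes, giving -8.
  deps.gen: a read changed (north.gen -5->-8) — executes, giving 8.
  build.gen: a read changed (deps.gen 5->8; north.gen -5->-8) — executes, giving 0 — identical to its old value.
  config.gen: a read changed (deps.gen 5->8) — executes, giving 8.
  south.gen: a read changed (deps.gen 5->8; north.gen -5->-8) — executes, giving 16.
  lexer.gen: a read changed (south.gen 10->16) — executes, giving -16.
  assets.gen: a read changed (south.gen 10->16; lexer.gen -10->-16) — executes, giving 32.
  stats.gen: a read changed (assets.gen 20->32; config.gen 5->8) — executes, giving 8.
  router.gen: a read changed (stats.gen 5->8) — executes, giving 8.
  tokens.gen: dirty, but its reads are unchanged (build.gen unchanged, build.gen unchanged); cached 0 stands.
  bundle.gen: a read changed (router.gen 5->8) — executes, giving 8.
  patch.gen: a read changed (bundle.gen 5->8; lexer.gen -10->-16) — executes, giving 8.
  west.gen: a read changed (patch.gen 5->8) — executes, giving 8.
  delta.gen: a read changed (west.gen 5->8; patch.gen 5->8) — executes, giving 8.
  driver.gen: a read changed (delta.gen 5->8; assets.gen 20->32) — executes, giving 32.
  render.gen: a read changed (west.gen 5->8; driver.gen 20->32) — executes, giving 32.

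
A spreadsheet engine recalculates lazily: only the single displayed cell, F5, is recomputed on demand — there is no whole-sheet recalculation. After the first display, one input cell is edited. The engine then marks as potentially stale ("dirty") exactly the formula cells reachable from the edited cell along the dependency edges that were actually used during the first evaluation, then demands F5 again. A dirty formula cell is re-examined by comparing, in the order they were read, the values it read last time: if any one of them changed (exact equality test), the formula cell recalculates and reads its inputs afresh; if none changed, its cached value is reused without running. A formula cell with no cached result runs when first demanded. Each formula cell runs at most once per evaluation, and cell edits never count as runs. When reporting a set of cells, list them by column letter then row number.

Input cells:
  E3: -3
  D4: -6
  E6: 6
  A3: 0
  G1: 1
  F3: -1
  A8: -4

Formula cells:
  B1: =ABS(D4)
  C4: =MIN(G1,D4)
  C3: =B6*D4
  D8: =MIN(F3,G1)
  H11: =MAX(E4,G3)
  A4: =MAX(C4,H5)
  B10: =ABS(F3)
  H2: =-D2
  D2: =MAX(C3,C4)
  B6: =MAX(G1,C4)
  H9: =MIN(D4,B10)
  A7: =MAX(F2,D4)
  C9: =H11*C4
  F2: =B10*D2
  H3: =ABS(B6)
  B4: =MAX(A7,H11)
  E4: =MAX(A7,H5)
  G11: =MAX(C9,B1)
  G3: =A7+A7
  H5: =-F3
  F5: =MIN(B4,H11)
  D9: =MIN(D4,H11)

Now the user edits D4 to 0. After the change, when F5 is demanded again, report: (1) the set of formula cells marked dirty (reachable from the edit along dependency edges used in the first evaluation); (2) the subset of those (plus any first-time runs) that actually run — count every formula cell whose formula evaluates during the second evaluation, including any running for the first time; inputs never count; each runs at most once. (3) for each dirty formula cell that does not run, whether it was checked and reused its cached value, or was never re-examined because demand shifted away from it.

Marked dirty: A7, B4, B6, C3, C4, D2, E4, F2, F5, G3, H11.
Formula cells that run: A7, B4, B6, C3, C4, D2, E4, F2, G3, H11 — 10 in total.
Checked but reused from cache: F5.
Key observation: the cutoff stops propagation at F5 — its inputs' values are unchanged, so it reuses its cache.

First evaluation (everything demanded from the output):
  B10 = ABS(-1) = 1
  C4 = MIN(1, -6) = -6
  B6 = MAX(1, -6) = 1
  C3 = 1 * -6 = -6
  D2 = MAX(-6, -6) = -6
  F2 = 1 * -6 = -6
  A7 = MAX(-6, -6) = -6
  G3 = -6 + -6 = -12
  H5 = -(-1) = 1
  E4 = MAX(-6, 1) = 1
  H11 = MAX(1, -12) = 1
  B4 = MAX(-6, 1) = 1
  F5 = MIN(1, 1) = 1

Propagation after the edit:
  C4: runs — D4 -6->0; result 0.
  B6: runs — C4 -6->0; result 1 (same value as before).
  C3: runs — D4 -6->0; result 0.
  D2: runs — C3 -6->0; C4 -6->0; result 0.
  F2: runs — D2 -6->0; result 0.
  A7: runs — F2 -6->0; D4 -6->0; result 0.
  E4: runs — A7 -6->0; result 1 (same value as before).
  G3: runs — A7 -6->0; A7 -6->0; result 0.
  H11: runs — G3 -12->0; result 1 (same value as before).
  B4: runs — A7 -6->0; result 1 (same value as before).
  F5: checked — values it read are unchanged (B4 unchanged, H11 unchanged); reused cached 1 without running.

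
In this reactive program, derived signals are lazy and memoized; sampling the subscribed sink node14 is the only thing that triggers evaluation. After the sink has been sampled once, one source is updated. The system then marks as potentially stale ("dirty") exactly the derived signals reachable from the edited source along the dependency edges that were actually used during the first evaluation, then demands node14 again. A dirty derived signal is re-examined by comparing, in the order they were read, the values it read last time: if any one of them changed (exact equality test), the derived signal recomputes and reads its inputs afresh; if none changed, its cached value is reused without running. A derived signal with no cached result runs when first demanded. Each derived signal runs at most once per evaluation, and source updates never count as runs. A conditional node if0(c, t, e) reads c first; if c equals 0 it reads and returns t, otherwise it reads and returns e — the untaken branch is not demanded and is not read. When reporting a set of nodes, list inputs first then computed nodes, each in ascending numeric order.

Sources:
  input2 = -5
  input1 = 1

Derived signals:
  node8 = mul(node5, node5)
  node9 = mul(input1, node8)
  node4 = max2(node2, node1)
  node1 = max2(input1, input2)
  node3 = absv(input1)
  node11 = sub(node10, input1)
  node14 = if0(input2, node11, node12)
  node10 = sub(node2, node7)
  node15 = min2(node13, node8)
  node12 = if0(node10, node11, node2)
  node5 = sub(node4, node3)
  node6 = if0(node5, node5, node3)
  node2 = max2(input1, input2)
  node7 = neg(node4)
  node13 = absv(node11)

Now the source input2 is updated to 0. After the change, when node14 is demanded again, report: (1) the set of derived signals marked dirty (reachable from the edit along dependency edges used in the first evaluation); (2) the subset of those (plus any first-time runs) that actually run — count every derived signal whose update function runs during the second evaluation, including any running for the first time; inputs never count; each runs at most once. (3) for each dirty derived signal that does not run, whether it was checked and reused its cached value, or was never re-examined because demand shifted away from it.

First demand of the output computes:
  node1 = max2(1, -5) = 1
  node2 = max2(1, -5) = 1
  node4 = max2(1, 1) = 1
  node7 = neg(1) = -1
  node10 = sub(1, -1) = 2
  node12 = if0(node10=2 -> else branch node2) = 1
  node14 = if0(input2=-5 -> else branch node12) = 1

After the edit, cleaning proceeds:
  node1: a read changed (input2 -5->0) — executes, giving 1 — identical to its old value.
  node2: a read changed (input2 -5->0) — executes, giving 1 — identical to its old value.
  node4: dirty, but its reads are unchanged (node2 unchanged, node1 unchanged); cached 1 stands.
  node7: dirty, but its reads are unchanged (node4 unchanged); cached -1 stands.
  node10: dirty, but its reads are unchanged (node2 unchanged, node7 unchanged); cached 2 stands.
  node11: had never run; runs now, result 1.
  node12: stays stale; no demand reaches it after the flip.
  node14: a read changed (input2 -5->0) — executes, giving 1 — identical to its old value.

Note the branch switch — demand abandons node12, which is never re-examined.

The edit dirties: node1, node2, node4, node7, node10, node12, node14.
4 derived signals run: node1, node2, node11, node14.
Cache hits after checking: node4, node7, node10.
Unvisited dirty nodes (no longer demanded): node12.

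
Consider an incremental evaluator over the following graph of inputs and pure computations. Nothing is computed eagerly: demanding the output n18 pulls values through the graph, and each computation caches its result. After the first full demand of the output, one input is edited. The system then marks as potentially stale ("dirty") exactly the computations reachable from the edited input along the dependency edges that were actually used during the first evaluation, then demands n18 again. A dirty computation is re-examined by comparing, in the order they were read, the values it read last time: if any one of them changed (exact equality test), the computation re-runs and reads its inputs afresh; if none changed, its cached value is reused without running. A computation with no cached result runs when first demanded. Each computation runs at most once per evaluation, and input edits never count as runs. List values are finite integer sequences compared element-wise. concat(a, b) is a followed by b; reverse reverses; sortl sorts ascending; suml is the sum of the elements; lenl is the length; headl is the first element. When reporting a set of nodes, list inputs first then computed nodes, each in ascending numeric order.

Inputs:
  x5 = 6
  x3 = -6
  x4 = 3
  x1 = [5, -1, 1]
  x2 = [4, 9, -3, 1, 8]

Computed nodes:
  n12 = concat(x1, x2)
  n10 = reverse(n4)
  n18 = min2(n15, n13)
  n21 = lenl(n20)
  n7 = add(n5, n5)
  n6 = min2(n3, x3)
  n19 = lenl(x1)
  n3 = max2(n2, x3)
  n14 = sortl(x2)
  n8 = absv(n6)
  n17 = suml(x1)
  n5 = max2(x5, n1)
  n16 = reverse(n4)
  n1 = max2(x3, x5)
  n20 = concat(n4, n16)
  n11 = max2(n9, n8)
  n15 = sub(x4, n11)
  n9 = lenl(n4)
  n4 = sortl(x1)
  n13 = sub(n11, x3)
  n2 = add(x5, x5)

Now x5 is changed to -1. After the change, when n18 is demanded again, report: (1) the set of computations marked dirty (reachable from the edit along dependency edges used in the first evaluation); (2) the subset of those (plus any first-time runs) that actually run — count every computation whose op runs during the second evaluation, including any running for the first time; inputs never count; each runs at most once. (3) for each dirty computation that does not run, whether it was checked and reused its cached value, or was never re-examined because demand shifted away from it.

Initial pass — values computed on the first demand:
  n2 = add(6, 6) = 12
  n3 = max2(12, -6) = 12
  n4 = sortl([5, -1, 1]) = [-1, 1, 5]
  n6 = min2(12, -6) = -6
  n8 = absv(-6) = 6
  n9 = lenl([-1, 1, 5]) = 3
  n11 = max2(3, 6) = 6
  n13 = sub(6, -6) = 12
  n15 = sub(3, 6) = -3
  n18 = min2(-3, 12) = -3

Second demand — change propagation:
  n2: re-runs because x5 6->-1; x5 6->-1; new result -2.
  n3: re-runs because n2 12->-2; new result -2.
  n6: re-runs because n3 12->-2; new result -6 (unchanged).
  n8: re-examined; everything it read last time is the same (n6 unchanged) — cache 6 kept, no run.
  n11: re-examined; everything it read last time is the same (n9 unchanged, n8 unchanged) — cache 6 kept, no run.
  n13: re-examined; everything it read last time is the same (n11 unchanged, x3 unchanged) — cache 12 kept, no run.
  n15: re-examined; everything it read last time is the same (x4 unchanged, n11 unchanged) — cache -3 kept, no run.
  n18: re-examined; everything it read last time is the same (n15 unchanged, n13 unchanged) — cache -3 kept, no run.

The important point: n6 recomputes to an identical value, and the output ends up unchanged.

Dirty set: n2, n3, n6, n8, n11, n13, n15, n18.
Run set: n2, n3, n6 (3 run).
Re-examined without running (cache reused): n8, n11, n13, n15, n18.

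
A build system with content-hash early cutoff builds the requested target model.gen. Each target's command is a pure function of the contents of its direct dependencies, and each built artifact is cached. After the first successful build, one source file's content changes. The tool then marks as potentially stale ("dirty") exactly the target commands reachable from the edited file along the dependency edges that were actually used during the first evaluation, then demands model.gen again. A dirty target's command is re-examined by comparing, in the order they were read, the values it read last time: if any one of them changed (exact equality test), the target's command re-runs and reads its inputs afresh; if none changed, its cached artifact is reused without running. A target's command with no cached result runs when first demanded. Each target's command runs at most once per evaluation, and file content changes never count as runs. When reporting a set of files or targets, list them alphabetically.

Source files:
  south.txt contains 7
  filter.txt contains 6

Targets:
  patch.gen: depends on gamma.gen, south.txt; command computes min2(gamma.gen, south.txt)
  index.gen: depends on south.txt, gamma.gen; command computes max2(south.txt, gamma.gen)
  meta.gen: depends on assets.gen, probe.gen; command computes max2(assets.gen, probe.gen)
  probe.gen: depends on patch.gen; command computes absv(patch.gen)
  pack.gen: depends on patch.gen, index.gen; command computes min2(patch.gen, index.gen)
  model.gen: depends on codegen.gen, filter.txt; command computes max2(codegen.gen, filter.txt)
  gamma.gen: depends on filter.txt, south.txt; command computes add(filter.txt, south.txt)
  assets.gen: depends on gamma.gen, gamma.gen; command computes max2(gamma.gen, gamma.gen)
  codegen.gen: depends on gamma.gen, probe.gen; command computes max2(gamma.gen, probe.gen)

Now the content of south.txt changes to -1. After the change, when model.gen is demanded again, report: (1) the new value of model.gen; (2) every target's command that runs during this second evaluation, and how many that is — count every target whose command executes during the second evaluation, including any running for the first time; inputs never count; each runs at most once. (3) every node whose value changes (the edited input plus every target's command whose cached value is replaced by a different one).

New value of model.gen: 6.
Target commands that run: codegen.gen, gamma.gen, model.gen, patch.gen, probe.gen — 5 in total.
Values that change: codegen.gen, gamma.gen, model.gen, patch.gen, probe.gen, south.txt.

First evaluation (everything demanded from the output):
  gamma.gen = add(6, 7) = 13
  patch.gen = min2(13, 7) = 7
  probe.gen = absv(7) = 7
  codegen.gen = max2(13, 7) = 13
  model.gen = max2(13, 6) = 13

Propagation after the edit:
  gamma.gen: runs — south.txt 7->-1; result 5.
  patch.gen: runs — gamma.gen 13->5; south.txt 7->-1; result -1.
  probe.gen: runs — patch.gen 7->-1; result 1.
  codegen.gen: runs — gamma.gen 13->5; probe.gen 7->1; result 5.
  model.gen: runs — codegen.gen 13->5; result 6.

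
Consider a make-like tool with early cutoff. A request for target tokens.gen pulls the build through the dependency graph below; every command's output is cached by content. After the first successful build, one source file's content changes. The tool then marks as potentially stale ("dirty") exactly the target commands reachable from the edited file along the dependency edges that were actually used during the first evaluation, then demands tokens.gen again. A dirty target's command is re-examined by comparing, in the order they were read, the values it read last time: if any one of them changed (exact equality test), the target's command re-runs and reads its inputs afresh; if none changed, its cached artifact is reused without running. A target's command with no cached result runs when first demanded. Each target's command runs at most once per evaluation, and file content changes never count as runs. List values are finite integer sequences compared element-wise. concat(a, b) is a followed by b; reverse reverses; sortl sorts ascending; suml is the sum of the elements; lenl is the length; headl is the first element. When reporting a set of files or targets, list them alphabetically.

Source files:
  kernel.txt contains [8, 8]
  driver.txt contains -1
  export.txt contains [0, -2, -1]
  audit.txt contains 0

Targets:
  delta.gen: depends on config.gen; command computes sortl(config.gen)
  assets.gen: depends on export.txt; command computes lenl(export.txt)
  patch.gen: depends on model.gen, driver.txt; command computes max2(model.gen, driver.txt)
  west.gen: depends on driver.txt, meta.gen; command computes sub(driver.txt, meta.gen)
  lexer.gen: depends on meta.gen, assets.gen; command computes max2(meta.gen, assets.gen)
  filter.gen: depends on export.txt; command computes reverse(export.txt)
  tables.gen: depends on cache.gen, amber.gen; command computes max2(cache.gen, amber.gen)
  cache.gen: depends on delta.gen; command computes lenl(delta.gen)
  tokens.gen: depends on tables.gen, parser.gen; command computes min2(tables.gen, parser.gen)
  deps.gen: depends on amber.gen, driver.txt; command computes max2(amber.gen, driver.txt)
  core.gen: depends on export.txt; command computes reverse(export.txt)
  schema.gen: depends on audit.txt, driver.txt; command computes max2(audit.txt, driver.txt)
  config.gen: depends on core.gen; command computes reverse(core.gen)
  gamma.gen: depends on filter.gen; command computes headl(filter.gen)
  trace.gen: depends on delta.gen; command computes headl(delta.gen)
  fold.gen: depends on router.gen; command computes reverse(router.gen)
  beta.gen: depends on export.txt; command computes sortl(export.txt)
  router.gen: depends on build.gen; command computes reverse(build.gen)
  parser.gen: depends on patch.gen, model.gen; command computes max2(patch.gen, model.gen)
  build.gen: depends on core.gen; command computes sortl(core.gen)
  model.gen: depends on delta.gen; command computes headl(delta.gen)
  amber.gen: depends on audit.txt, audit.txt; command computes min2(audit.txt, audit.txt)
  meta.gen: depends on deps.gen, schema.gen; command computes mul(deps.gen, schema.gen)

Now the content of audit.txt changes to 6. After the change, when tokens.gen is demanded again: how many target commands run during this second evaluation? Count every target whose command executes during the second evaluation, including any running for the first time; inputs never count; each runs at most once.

First demand of the output computes:
  amber.gen = min2(0, 0) = 0
  core.gen = reverse([0, -2, -1]) = [-1, -2, 0]
  config.gen = reverse([-1, -2, 0]) = [0, -2, -1]
  delta.gen = sortl([0, -2, -1]) = [-2, -1, 0]
  cache.gen = lenl([-2, -1, 0]) = 3
  model.gen = headl([-2, -1, 0]) = -2
  patch.gen = max2(-2, -1) = -1
  parser.gen = max2(-1, -2) = -1
  tables.gen = max2(3, 0) = 3
  tokens.gen = min2(3, -1) = -1

After the edit, cleaning proceeds:
  amber.gen: a read changed (audit.txt 0->6; audit.txt 0->6) — executes, giving 6.
  tables.gen: a read changed (amber.gen 0->6) — executes, giving 6.
  tokens.gen: a read changed (tables.gen 3->6) — executes, giving -1 — identical to its old value.

3 target commands run: amber.gen, tables.gen, tokens.gen.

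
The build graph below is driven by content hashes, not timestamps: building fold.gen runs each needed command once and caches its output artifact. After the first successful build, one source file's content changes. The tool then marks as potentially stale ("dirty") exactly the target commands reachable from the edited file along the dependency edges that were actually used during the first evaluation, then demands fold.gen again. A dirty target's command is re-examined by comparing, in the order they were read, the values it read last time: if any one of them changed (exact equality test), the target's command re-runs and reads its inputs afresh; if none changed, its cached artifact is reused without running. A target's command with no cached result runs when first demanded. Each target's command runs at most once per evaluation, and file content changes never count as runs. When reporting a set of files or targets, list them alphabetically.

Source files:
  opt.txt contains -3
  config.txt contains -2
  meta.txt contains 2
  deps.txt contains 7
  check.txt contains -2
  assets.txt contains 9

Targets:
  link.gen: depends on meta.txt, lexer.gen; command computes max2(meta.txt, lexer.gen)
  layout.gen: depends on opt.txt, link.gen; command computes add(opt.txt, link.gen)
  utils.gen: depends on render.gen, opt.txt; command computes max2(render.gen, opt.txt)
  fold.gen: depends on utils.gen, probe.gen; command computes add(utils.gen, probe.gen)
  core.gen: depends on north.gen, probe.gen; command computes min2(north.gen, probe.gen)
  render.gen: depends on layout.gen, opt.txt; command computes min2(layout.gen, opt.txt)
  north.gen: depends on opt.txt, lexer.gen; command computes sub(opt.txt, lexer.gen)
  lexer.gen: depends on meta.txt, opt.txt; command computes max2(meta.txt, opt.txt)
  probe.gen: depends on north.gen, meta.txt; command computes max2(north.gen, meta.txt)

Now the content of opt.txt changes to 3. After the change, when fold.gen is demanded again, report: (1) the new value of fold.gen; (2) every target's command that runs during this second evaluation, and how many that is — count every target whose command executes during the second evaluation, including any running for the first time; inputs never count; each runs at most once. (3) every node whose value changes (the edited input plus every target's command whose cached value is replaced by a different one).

Initial pass — values computed on the first demand:
  lexer.gen = max2(2, -3) = 2
  link.gen = max2(2, 2) = 2
  layout.gen = add(-3, 2) = -1
  north.gen = sub(-3, 2) = -5
  probe.gen = max2(-5, 2) = 2
  render.gen = min2(-1, -3) = -3
  utils.gen = max2(-3, -3) = -3
  fold.gen = add(-3, 2) = -1

Second demand — change propagation:
  lexer.gen: re-runs because opt.txt -3->3; new result 3.
  link.gen: re-runs because lexer.gen 2->3; new result 3.
  layout.gen: re-runs because opt.txt -3->3; link.gen 2->3; new result 6.
  north.gen: re-runs because opt.txt -3->3; lexer.gen 2->3; new result 0.
  probe.gen: re-runs because north.gen -5->0; new result 2 (unchanged).
  render.gen: re-runs because layout.gen -1->6; opt.txt -3->3; new result 3.
  utils.gen: re-runs because render.gen -3->3; opt.txt -3->3; new result 3.
  fold.gen: re-runs because utils.gen -3->3; new result 5.

fold.gen now evaluates to 5.
Run set: fold.gen, layout.gen, lexer.gen, link.gen, north.gen, probe.gen, render.gen, utils.gen (8 run).
Changed values: fold.gen, layout.gen, lexer.gen, link.gen, north.gen, opt.txt, render.gen, utils.gen.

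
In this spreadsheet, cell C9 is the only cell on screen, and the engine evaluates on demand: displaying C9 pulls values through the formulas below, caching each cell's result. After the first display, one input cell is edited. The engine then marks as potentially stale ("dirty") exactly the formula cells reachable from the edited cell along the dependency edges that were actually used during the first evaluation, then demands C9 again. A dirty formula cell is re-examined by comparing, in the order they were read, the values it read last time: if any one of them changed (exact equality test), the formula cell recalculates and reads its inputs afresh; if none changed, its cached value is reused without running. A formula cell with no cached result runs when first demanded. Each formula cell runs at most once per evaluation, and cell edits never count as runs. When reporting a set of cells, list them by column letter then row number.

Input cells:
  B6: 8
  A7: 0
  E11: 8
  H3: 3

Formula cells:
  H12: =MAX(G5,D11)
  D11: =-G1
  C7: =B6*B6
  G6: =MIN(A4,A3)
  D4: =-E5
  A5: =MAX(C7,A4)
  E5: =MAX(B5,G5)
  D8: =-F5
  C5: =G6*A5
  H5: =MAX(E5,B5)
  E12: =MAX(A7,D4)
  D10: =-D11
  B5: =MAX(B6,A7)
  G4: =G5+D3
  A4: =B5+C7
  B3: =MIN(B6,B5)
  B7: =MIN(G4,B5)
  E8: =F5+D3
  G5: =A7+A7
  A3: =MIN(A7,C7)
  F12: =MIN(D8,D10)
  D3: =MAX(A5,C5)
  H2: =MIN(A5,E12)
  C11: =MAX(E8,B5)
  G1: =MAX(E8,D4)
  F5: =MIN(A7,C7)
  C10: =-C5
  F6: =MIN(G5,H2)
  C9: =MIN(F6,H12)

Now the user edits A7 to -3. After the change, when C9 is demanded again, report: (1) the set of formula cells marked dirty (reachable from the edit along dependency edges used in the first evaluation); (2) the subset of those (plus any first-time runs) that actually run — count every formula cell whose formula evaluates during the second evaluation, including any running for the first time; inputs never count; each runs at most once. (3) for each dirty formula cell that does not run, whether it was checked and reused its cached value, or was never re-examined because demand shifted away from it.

Dirty set: A3, A4, A5, B5, C5, C9, D3, D4, D11, E5, E8, E12, F5, F6, G1, G5, G6, H2, H12.
Run set: A3, B5, C5, C9, D3, D11, E5, E8, E12, F5, F6, G1, G5, G6, H2, H12 (16 run).
Re-examined without running (cache reused): A4, A5, D4.
The important point: at A4 every value read last time is unchanged, so the dirty flag clears without a run.

Initial pass — values computed on the first demand:
  B5 = MAX(8, 0) = 8
  C7 = 8 * 8 = 64
  A3 = MIN(0, 64) = 0
  A4 = 8 + 64 = 72
  A5 = MAX(64, 72) = 72
  F5 = MIN(0, 64) = 0
  G5 = 0 + 0 = 0
  E5 = MAX(8, 0) = 8
  D4 = -(8) = -8
  E12 = MAX(0, -8) = 0
  G6 = MIN(72, 0) = 0
  C5 = 0 * 72 = 0
  D3 = MAX(72, 0) = 72
  E8 = 0 + 72 = 72
  G1 = MAX(72, -8) = 72
  D11 = -(72) = -72
  H2 = MIN(72, 0) = 0
  F6 = MIN(0, 0) = 0
  H12 = MAX(0, -72) = 0
  C9 = MIN(0, 0) = 0

Second demand — change propagation:
  A3: re-runs because A7 0->-3; new result -3.
  B5: re-runs because A7 0->-3; new result 8 (unchanged).
  A4: re-examined; everything it read last time is the same (B5 unchanged, C7 unchanged) — cache 72 kept, no run.
  A5: re-examined; everything it read last time is the same (C7 unchanged, A4 unchanged) — cache 72 kept, no run.
  F5: re-runs because A7 0->-3; new result -3.
  G5: re-runs because A7 0->-3; A7 0->-3; new result -6.
  E5: re-runs because G5 0->-6; new result 8 (unchanged).
  D4: re-examined; everything it read last time is the same (E5 unchanged) — cache -8 kept, no run.
  E12: re-runs because A7 0->-3; new result -3.
  G6: re-runs because A3 0->-3; new result -3.
  C5: re-runs because G6 0->-3; new result -216.
  D3: re-runs because C5 0->-216; new result 72 (unchanged).
  E8: re-runs because F5 0->-3; new result 69.
  G1: re-runs because E8 72->69; new result 69.
  D11: re-runs because G1 72->69; new result -69.
  H2: re-runs because E12 0->-3; new result -3.
  F6: re-runs because G5 0->-6; H2 0->-3; new result -6.
  H12: re-runs because G5 0->-6; D11 -72->-69; new result -6.
  C9: re-runs because F6 0->-6; H12 0->-6; new result -6.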